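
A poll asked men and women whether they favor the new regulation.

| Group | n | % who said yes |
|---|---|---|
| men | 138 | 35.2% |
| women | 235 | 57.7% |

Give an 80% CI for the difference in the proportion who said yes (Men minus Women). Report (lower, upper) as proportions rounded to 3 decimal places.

Each SE is √(p̂(1−p̂)/n): √(0.3520·0.6480/138) = 0.04066 and √(0.5770·0.4230/235) = 0.03223.
SE(p̂₁ − p̂₂) = √(SE₁² + SE₂²) = √(0.0016532356 + 0.0010387729) = 0.05188, since the two samples are independent.
At 80% confidence z* = 1.282; margin = 1.282 × 0.05188 = 0.06651.
The difference is 0.3520 − 0.5770 = -0.2250, so the interval is -0.2250 ± 0.06651 = (-0.292, -0.158).

(-0.292, -0.158)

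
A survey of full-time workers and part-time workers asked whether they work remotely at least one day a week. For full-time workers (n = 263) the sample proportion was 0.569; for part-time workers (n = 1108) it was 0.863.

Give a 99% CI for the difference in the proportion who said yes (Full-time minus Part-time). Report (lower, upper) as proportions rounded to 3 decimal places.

SE₁ = √(p̂₁(1−p̂₁)/n₁) = √(0.5690·0.4310/263) = 0.03054; SE₂ = √(0.8630·0.1370/1108) = 0.01033.
Independent samples: SE of the difference = √(SE₁² + SE₂²) = √(0.0009326916 + 0.0001067089) = 0.03224.
z* for 99% confidence is 2.576, so the margin of error is 2.576 × 0.03224 = 0.08305.
Point estimate p̂₁ − p̂₂ = 0.5690 − 0.8630 = -0.2940.
-0.2940 ± 0.08305 → (-0.377, -0.211).

(-0.377, -0.211)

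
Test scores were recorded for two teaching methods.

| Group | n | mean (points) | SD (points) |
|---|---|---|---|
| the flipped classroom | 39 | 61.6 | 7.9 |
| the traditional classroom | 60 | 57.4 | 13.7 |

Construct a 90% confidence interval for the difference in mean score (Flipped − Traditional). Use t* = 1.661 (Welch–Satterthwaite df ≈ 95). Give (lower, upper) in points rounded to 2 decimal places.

(0.59, 7.81)

Standard errors of each mean: 7.9/√39 = 1.2650 and 13.7/√60 = 1.7687.
SE(x̄₁ − x̄₂) = √(1.2650² + 1.7687²) = 2.1745 for independent samples with unequal variances.
With t* = 1.661, the margin is 1.661 × 2.1745 = 3.6118.
x̄₁ − x̄₂ = 61.6 − 57.4 = 4.2000; the interval is 4.2000 ± 3.6118 = (0.59, 7.81).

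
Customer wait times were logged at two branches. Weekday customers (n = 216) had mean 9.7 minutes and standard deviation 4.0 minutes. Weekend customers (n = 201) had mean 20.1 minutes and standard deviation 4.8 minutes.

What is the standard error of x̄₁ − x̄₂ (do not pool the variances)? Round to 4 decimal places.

Standard errors of each mean: 4.0/√216 = 0.2722 and 4.8/√201 = 0.3386.
SE(x̄₁ − x̄₂) = √(0.2722² + 0.3386²) = 0.4344 for independent samples with unequal variances.

0.4344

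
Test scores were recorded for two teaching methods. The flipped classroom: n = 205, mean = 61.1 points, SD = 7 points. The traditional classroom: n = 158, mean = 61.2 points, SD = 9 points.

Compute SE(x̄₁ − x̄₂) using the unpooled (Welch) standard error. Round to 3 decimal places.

Per-group SEs: s₁/√n₁ = 7/√205 = 0.4889, s₂/√n₂ = 9/√158 = 0.7160.
Unpooled SE of the difference: √(0.23902321 + 0.512656) = 0.8670.

0.867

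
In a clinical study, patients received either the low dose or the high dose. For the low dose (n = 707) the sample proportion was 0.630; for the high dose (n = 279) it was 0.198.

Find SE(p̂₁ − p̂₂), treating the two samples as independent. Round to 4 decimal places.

SE₁ = √(p̂₁(1−p̂₁)/n₁) = √(0.6300·0.3700/707) = 0.01816; SE₂ = √(0.1980·0.8020/279) = 0.02386.
Independent samples: SE of the difference = √(SE₁² + SE₂²) = √(0.0003297856 + 0.0005692996) = 0.02998.

0.0300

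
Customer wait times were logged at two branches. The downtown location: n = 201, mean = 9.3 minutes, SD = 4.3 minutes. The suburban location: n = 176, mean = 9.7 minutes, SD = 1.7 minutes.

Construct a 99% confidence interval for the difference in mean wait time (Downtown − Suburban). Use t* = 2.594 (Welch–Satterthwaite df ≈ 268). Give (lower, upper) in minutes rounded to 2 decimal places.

Standard errors of each mean: 4.3/√201 = 0.3033 and 1.7/√176 = 0.1281.
SE(x̄₁ − x̄₂) = √(0.3033² + 0.1281²) = 0.3292 for independent samples with unequal variances.
With t* = 2.594, the margin is 2.594 × 0.3292 = 0.8539.
x̄₁ − x̄₂ = 9.3 − 9.7 = -0.4000; the interval is -0.4000 ± 0.8539 = (-1.25, 0.45).

(-1.25, 0.45)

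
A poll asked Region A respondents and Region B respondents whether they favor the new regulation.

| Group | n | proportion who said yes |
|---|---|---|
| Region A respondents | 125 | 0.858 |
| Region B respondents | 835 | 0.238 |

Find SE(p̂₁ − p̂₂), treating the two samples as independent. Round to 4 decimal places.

Each SE is √(p̂(1−p̂)/n): √(0.8580·0.1420/125) = 0.03122 and √(0.2380·0.7620/835) = 0.01474.
SE(p̂₁ − p̂₂) = √(SE₁² + SE₂²) = √(0.0009746884 + 0.0002172676) = 0.03452, since the two samples are independent.

0.0345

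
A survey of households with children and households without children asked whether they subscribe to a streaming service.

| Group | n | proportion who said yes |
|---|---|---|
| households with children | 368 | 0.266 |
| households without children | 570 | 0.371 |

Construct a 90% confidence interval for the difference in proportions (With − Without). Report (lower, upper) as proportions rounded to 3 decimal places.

(-0.155, -0.055)

SE₁ = √(p̂₁(1−p̂₁)/n₁) = √(0.2660·0.7340/368) = 0.02303; SE₂ = √(0.3710·0.6290/570) = 0.02023.
Independent samples: SE of the difference = √(SE₁² + SE₂²) = √(0.0005303809 + 0.0004092529) = 0.03065.
z* for 90% confidence is 1.645, so the margin of error is 1.645 × 0.03065 = 0.05042.
Point estimate p̂₁ − p̂₂ = 0.2660 − 0.3710 = -0.1050.
-0.1050 ± 0.05042 → (-0.155, -0.055).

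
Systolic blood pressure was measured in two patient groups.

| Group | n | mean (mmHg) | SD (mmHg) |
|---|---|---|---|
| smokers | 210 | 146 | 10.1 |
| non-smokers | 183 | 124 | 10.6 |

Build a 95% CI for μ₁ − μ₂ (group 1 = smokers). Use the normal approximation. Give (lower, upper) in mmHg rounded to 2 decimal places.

Per-group SEs: s₁/√n₁ = 10.1/√210 = 0.6970, s₂/√n₂ = 10.6/√183 = 0.7836.
Unpooled SE of the difference: √(0.485809 + 0.61402896) = 1.0487.
Margin of error = z* · SE = 1.960 × 1.0487 = 2.0555.
x̄₁ − x̄₂ = 146 − 124 = 22.0000.
CI: 22.0000 ± 2.0555 = (19.94, 24.06).

(19.94, 24.06)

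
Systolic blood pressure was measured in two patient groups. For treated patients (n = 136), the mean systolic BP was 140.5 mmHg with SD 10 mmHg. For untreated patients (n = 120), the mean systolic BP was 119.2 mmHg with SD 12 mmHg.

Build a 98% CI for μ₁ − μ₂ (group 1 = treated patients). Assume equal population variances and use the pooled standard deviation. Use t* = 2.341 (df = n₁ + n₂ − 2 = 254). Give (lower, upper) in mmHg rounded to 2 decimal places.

(18.08, 24.52)

Pooled variance s_p² = [135·10² + 119·12²] / (136+120−2) = 120.6142, so s_p = 10.9824.
SE_diff = s_p·√(1/n₁ + 1/n₂) = 10.9824·√(1/136 + 1/120) = 1.3755.
t* = 2.341; margin = 2.341 × 1.3755 = 3.2200.
Difference = 140.5 − 119.2 = 21.3000.
21.3000 ± 3.2200 → (18.08, 24.52).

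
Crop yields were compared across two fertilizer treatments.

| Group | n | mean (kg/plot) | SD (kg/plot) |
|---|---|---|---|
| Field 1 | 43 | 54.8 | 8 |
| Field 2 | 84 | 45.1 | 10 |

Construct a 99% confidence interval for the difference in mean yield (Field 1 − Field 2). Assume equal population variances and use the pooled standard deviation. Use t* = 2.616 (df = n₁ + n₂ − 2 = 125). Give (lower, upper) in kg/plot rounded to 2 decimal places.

Pooled variance s_p² = [42·8² + 83·10²] / (43+84−2) = 87.9040, so s_p = 9.3757.
SE_diff = s_p·√(1/n₁ + 1/n₂) = 9.3757·√(1/43 + 1/84) = 1.7581.
t* = 2.616; margin = 2.616 × 1.7581 = 4.5992.
Difference = 54.8 − 45.1 = 9.7000.
9.7000 ± 4.5992 → (5.10, 14.30).

(5.10, 14.30)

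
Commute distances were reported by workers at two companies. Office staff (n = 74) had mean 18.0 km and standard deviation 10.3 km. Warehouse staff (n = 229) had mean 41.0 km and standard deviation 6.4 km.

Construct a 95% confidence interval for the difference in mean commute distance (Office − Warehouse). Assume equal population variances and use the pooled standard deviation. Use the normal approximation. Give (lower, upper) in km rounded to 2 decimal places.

(-24.97, -21.03)

s_p = √[((n₁−1)s₁² + (n₂−1)s₂²)/(n₁+n₂−2)] = √[(73·10.3² + 228·6.4²)/301] = 7.5336.
SE = 7.5336·√(1/74 + 1/229) = 1.0074.
With z* = 1.960, margin = 1.960 × 1.0074 = 1.9745.
x̄₁ − x̄₂ = 18.0 − 41.0 = -23.0000; interval -23.0000 ± 1.9745 = (-24.97, -21.03).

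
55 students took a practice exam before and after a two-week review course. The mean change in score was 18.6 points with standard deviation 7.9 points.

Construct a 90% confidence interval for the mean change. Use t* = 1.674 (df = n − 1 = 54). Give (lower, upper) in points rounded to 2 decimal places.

(16.82, 20.38)

This is a matched-pairs design, so SE = s_d/√n = 7.9/√55 = 1.0652.
Margin = 1.674 × 1.0652 = 1.7831; the interval is 18.6 ± 1.7831 = (16.82, 20.38).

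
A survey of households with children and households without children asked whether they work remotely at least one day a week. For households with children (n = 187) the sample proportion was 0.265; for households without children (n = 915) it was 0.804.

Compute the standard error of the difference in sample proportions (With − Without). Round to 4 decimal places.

0.0348

The two standard errors are √(0.2650×0.7350/187) = 0.03227 and √(0.8040×0.1960/915) = 0.01312.
Because the samples are independent, SE_diff = √(0.03227² + 0.01312²) = 0.03484.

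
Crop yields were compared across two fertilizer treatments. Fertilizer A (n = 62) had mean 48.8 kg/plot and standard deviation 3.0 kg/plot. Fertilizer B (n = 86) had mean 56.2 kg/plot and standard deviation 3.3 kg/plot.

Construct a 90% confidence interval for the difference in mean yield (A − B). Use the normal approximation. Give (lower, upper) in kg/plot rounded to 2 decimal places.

SE₁ = s₁/√n₁ = 3.0/√62 = 0.3810; SE₂ = 3.3/√86 = 0.3558.
Independent samples, unequal variances: SE_diff = √(SE₁² + SE₂²) = √(0.145161 + 0.12659364) = 0.5213.
z* = 1.645, so margin of error = 1.645 × 0.5213 = 0.8575.
Difference in means = 48.8 − 56.2 = -7.4000.
-7.4000 ± 0.8575 → (-8.26, -6.54).

(-8.26, -6.54)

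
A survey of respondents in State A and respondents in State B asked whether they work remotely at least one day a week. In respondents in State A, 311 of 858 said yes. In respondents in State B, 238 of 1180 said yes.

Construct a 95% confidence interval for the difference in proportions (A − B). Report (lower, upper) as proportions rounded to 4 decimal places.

First, p̂₁ = 311/858 = 0.3625; p̂₂ = 238/1180 = 0.2017.
The two standard errors are √(0.3625×0.6375/858) = 0.01641 and √(0.2017×0.7983/1180) = 0.01168.
Because the samples are independent, SE_diff = √(0.01641² + 0.01168²) = 0.02014.
Using z* = 1.960 for 95%, ME = 1.960 × 0.02014 = 0.03947.
p̂₁ − p̂₂ = 0.1608; interval 0.1608 ± 0.03947 gives (0.1213, 0.2003).

(0.1213, 0.2003)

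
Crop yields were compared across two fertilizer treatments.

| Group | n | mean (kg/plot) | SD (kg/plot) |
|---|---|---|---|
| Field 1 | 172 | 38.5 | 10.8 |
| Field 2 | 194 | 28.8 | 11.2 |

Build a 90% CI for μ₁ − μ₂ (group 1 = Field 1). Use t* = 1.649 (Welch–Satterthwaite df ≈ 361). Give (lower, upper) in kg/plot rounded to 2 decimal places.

(7.80, 11.60)

Per-group SEs: s₁/√n₁ = 10.8/√172 = 0.8235, s₂/√n₂ = 11.2/√194 = 0.8041.
Unpooled SE of the difference: √(0.67815225 + 0.64657681) = 1.1510.
Margin of error = t* · SE = 1.649 × 1.1510 = 1.8980.
x̄₁ − x̄₂ = 38.5 − 28.8 = 9.7000.
CI: 9.7000 ± 1.8980 = (7.80, 11.60).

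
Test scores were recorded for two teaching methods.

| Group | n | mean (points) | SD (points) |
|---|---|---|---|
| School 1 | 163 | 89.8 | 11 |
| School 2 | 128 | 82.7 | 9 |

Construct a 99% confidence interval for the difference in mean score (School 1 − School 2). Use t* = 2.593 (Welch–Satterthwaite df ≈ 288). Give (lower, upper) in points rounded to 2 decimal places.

(4.06, 10.14)

Per-group SEs: s₁/√n₁ = 11/√163 = 0.8616, s₂/√n₂ = 9/√128 = 0.7955.
Unpooled SE of the difference: √(0.74235456 + 0.63282025) = 1.1727.
Margin of error = t* · SE = 2.593 × 1.1727 = 3.0408.
x̄₁ − x̄₂ = 89.8 − 82.7 = 7.1000.
CI: 7.1000 ± 3.0408 = (4.06, 10.14).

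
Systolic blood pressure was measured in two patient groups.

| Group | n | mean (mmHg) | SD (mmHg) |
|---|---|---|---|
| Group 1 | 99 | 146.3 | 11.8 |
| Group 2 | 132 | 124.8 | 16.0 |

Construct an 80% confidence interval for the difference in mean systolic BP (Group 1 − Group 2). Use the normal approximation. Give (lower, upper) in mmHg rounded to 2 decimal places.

Standard errors of each mean: 11.8/√99 = 1.1859 and 16.0/√132 = 1.3926.
SE(x̄₁ − x̄₂) = √(1.1859² + 1.3926²) = 1.8291 for independent samples with unequal variances.
With z* = 1.282, the margin is 1.282 × 1.8291 = 2.3449.
x̄₁ − x̄₂ = 146.3 − 124.8 = 21.5000; the interval is 21.5000 ± 2.3449 = (19.16, 23.84).

(19.16, 23.84)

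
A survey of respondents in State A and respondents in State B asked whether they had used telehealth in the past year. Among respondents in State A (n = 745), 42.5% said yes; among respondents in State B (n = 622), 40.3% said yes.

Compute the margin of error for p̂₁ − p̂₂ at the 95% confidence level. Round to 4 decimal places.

0.0524

SE₁ = √(p̂₁(1−p̂₁)/n₁) = √(0.4250·0.5750/745) = 0.01811; SE₂ = √(0.4030·0.5970/622) = 0.01967.
Independent samples: SE of the difference = √(SE₁² + SE₂²) = √(0.0003279721 + 0.0003869089) = 0.02674.
z* for 95% confidence is 1.960, so the margin of error is 1.960 × 0.02674 = 0.05241.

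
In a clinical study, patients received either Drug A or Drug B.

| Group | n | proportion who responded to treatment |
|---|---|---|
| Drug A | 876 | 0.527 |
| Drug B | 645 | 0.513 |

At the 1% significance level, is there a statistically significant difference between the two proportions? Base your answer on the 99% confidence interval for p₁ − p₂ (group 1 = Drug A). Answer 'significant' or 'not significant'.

not significant

Each SE is √(p̂(1−p̂)/n): √(0.5270·0.4730/876) = 0.01687 and √(0.5130·0.4870/645) = 0.01968.
SE(p̂₁ − p̂₂) = √(SE₁² + SE₂²) = √(0.0002845969 + 0.0003873024) = 0.02592, since the two samples are independent.
At 99% confidence z* = 2.576; margin = 2.576 × 0.02592 = 0.06677.
The difference is 0.5270 − 0.5130 = 0.0140, so the interval is 0.0140 ± 0.06677 = (-0.05277, 0.08077).
The interval (-0.05277, 0.08077) contains 0, so the difference is not significant.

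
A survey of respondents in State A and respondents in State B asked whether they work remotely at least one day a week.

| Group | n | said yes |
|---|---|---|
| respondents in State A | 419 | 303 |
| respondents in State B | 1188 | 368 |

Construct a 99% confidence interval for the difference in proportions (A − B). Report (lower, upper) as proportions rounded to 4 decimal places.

p̂₁ = 303/419 = 0.7232 and p̂₂ = 368/1188 = 0.3098.
SE₁ = √(p̂₁(1−p̂₁)/n₁) = √(0.7232·0.2768/419) = 0.02186; SE₂ = √(0.3098·0.6902/1188) = 0.01342.
Independent samples: SE of the difference = √(SE₁² + SE₂²) = √(0.0004778596 + 0.0001800964) = 0.02565.
z* for 99% confidence is 2.576, so the margin of error is 2.576 × 0.02565 = 0.06607.
Point estimate p̂₁ − p̂₂ = 0.7232 − 0.3098 = 0.4134.
0.4134 ± 0.06607 → (0.3473, 0.4795).

(0.3473, 0.4795)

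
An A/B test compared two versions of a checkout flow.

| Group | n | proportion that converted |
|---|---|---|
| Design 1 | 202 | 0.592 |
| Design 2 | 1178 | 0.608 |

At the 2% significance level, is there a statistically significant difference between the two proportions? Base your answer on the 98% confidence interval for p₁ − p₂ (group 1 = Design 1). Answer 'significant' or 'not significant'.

The two standard errors are √(0.5920×0.4080/202) = 0.03458 and √(0.6080×0.3920/1178) = 0.01422.
Because the samples are independent, SE_diff = √(0.03458² + 0.01422²) = 0.03739.
Using z* = 2.326 for 98%, ME = 2.326 × 0.03739 = 0.08697.
p̂₁ − p̂₂ = -0.0160; interval -0.0160 ± 0.08697 gives (-0.10297, 0.07097).
The interval (-0.10297, 0.07097) contains 0, so the difference is not significant.

not significant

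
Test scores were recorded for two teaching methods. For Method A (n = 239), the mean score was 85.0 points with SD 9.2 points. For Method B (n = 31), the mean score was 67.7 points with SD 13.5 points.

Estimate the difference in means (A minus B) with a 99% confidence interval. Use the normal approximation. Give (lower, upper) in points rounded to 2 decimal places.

(10.87, 23.73)

Per-group SEs: s₁/√n₁ = 9.2/√239 = 0.5951, s₂/√n₂ = 13.5/√31 = 2.4247.
Unpooled SE of the difference: √(0.35414401 + 5.87917009) = 2.4967.
Margin of error = z* · SE = 2.576 × 2.4967 = 6.4315.
x̄₁ − x̄₂ = 85.0 − 67.7 = 17.3000.
CI: 17.3000 ± 6.4315 = (10.87, 23.73).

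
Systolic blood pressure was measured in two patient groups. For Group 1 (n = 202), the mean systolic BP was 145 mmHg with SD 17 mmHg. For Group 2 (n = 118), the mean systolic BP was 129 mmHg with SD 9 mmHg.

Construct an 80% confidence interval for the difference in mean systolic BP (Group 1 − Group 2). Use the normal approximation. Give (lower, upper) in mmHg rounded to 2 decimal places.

Per-group SEs: s₁/√n₁ = 17/√202 = 1.1961, s₂/√n₂ = 9/√118 = 0.8285.
Unpooled SE of the difference: √(1.43065521 + 0.68641225) = 1.4550.
Margin of error = z* · SE = 1.282 × 1.4550 = 1.8653.
x̄₁ − x̄₂ = 145 − 129 = 16.0000.
CI: 16.0000 ± 1.8653 = (14.13, 17.87).

(14.13, 17.87)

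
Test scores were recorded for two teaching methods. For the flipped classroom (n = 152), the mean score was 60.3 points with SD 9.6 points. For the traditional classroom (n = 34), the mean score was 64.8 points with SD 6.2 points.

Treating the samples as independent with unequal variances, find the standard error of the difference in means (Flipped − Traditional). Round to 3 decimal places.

SE₁ = s₁/√n₁ = 9.6/√152 = 0.7787; SE₂ = 6.2/√34 = 1.0633.
Independent samples, unequal variances: SE_diff = √(SE₁² + SE₂²) = √(0.60637369 + 1.13060689) = 1.3179.

1.318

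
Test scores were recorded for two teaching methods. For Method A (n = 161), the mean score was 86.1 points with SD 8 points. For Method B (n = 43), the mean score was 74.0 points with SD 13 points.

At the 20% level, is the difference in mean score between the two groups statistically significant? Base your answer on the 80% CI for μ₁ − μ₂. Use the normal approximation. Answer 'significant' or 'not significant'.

SE₁ = s₁/√n₁ = 8/√161 = 0.6305; SE₂ = 13/√43 = 1.9825.
Independent samples, unequal variances: SE_diff = √(SE₁² + SE₂²) = √(0.39753025 + 3.93030625) = 2.0803.
z* = 1.282, so margin of error = 1.282 × 2.0803 = 2.6669.
Difference in means = 86.1 − 74.0 = 12.1000.
12.1000 ± 2.6669 → (9.4331, 14.7669).
The interval (9.4331, 14.7669) does not contain 0, so the difference is significant.

significant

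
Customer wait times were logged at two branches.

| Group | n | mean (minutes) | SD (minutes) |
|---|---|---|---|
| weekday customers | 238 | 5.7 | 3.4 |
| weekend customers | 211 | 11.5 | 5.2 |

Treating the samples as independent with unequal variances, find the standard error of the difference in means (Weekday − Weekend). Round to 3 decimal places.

0.420

SE₁ = s₁/√n₁ = 3.4/√238 = 0.2204; SE₂ = 5.2/√211 = 0.3580.
Independent samples, unequal variances: SE_diff = √(SE₁² + SE₂²) = √(0.04857616 + 0.128164) = 0.4204.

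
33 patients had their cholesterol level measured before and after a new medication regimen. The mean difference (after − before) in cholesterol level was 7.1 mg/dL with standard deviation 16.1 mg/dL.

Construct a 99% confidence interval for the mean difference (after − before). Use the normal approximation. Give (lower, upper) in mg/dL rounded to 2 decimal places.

(-0.12, 14.32)

This is a matched-pairs design, so SE = s_d/√n = 16.1/√33 = 2.8027.
Margin = 2.576 × 2.8027 = 7.2198; the interval is 7.1 ± 7.2198 = (-0.12, 14.32).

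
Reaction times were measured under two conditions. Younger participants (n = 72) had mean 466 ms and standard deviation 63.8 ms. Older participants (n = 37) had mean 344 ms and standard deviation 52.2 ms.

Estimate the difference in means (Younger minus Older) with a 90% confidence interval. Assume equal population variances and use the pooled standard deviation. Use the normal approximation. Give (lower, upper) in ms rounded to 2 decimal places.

Pooled variance s_p² = [71·63.8² + 36·52.2²] / (72+37−2) = 3617.7148, so s_p = 60.1474.
SE_diff = s_p·√(1/n₁ + 1/n₂) = 60.1474·√(1/72 + 1/37) = 12.1664.
z* = 1.645; margin = 1.645 × 12.1664 = 20.0137.
Difference = 466 − 344 = 122.0000.
122.0000 ± 20.0137 → (101.99, 142.01).

(101.99, 142.01)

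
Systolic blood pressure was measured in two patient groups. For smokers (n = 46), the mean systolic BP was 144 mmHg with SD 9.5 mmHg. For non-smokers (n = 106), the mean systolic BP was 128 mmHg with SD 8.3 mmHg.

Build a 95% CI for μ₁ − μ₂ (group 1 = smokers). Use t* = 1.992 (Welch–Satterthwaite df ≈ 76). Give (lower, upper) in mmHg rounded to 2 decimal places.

Standard errors of each mean: 9.5/√46 = 1.4007 and 8.3/√106 = 0.8062.
SE(x̄₁ − x̄₂) = √(1.4007² + 0.8062²) = 1.6161 for independent samples with unequal variances.
With t* = 1.992, the margin is 1.992 × 1.6161 = 3.2193.
x̄₁ − x̄₂ = 144 − 128 = 16.0000; the interval is 16.0000 ± 3.2193 = (12.78, 19.22).

(12.78, 19.22)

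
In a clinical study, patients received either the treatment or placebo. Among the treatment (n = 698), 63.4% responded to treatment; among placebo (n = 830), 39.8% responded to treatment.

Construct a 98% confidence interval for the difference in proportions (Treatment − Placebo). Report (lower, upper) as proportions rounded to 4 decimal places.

Each SE is √(p̂(1−p̂)/n): √(0.6340·0.3660/698) = 0.01823 and √(0.3980·0.6020/830) = 0.01699.
SE(p̂₁ − p̂₂) = √(SE₁² + SE₂²) = √(0.0003323329 + 0.0002886601) = 0.02492, since the two samples are independent.
At 98% confidence z* = 2.326; margin = 2.326 × 0.02492 = 0.05796.
The difference is 0.6340 − 0.3980 = 0.2360, so the interval is 0.2360 ± 0.05796 = (0.1780, 0.2940).

(0.1780, 0.2940)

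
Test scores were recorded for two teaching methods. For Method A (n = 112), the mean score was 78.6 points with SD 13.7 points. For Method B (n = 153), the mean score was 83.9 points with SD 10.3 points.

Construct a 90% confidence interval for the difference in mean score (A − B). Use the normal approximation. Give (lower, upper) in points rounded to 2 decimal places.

SE₁ = s₁/√n₁ = 13.7/√112 = 1.2945; SE₂ = 10.3/√153 = 0.8327.
Independent samples, unequal variances: SE_diff = √(SE₁² + SE₂²) = √(1.67573025 + 0.69338929) = 1.5392.
z* = 1.645, so margin of error = 1.645 × 1.5392 = 2.5320.
Difference in means = 78.6 − 83.9 = -5.3000.
-5.3000 ± 2.5320 → (-7.83, -2.77).

(-7.83, -2.77)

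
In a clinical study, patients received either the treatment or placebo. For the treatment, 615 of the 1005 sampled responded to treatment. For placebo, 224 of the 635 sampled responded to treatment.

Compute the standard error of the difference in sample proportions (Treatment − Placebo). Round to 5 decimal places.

0.02441

p̂₁ = 615/1005 = 0.6119 and p̂₂ = 224/635 = 0.3528.
SE₁ = √(p̂₁(1−p̂₁)/n₁) = √(0.6119·0.3881/1005) = 0.01537; SE₂ = √(0.3528·0.6472/635) = 0.01896.
Independent samples: SE of the difference = √(SE₁² + SE₂²) = √(0.0002362369 + 0.0003594816) = 0.02441.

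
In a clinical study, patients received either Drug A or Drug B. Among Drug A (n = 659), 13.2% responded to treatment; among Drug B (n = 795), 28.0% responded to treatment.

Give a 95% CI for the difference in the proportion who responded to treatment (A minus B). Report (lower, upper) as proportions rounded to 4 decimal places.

Each SE is √(p̂(1−p̂)/n): √(0.1320·0.8680/659) = 0.01319 and √(0.2800·0.7200/795) = 0.01592.
SE(p̂₁ − p̂₂) = √(SE₁² + SE₂²) = √(0.0001739761 + 0.0002534464) = 0.02067, since the two samples are independent.
At 95% confidence z* = 1.960; margin = 1.960 × 0.02067 = 0.04051.
The difference is 0.1320 − 0.2800 = -0.1480, so the interval is -0.1480 ± 0.04051 = (-0.1885, -0.1075).

(-0.1885, -0.1075)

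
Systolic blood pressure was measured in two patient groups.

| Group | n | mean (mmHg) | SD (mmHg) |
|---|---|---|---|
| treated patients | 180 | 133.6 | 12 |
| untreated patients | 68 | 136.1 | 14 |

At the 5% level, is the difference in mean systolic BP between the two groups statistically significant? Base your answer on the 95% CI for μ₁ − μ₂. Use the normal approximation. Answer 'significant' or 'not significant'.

Standard errors of each mean: 12/√180 = 0.8944 and 14/√68 = 1.6977.
SE(x̄₁ − x̄₂) = √(0.8944² + 1.6977²) = 1.9189 for independent samples with unequal variances.
With z* = 1.960, the margin is 1.960 × 1.9189 = 3.7610.
x̄₁ − x̄₂ = 133.6 − 136.1 = -2.5000; the interval is -2.5000 ± 3.7610 = (-6.2610, 1.2610).
The interval (-6.2610, 1.2610) contains 0, so the difference is not significant.

not significant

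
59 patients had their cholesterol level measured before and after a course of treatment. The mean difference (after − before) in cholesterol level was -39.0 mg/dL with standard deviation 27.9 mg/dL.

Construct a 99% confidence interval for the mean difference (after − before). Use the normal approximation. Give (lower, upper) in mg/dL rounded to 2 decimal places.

(-48.36, -29.64)

This is a matched-pairs design, so SE = s_d/√n = 27.9/√59 = 3.6323.
Margin = 2.576 × 3.6323 = 9.3568; the interval is -39.0 ± 9.3568 = (-48.36, -29.64).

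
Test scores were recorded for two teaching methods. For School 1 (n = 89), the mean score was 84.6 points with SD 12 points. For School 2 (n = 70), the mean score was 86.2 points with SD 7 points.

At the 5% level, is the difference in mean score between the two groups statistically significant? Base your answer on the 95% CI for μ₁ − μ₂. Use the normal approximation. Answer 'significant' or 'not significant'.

SE₁ = s₁/√n₁ = 12/√89 = 1.2720; SE₂ = 7/√70 = 0.8367.
Independent samples, unequal variances: SE_diff = √(SE₁² + SE₂²) = √(1.617984 + 0.70006689) = 1.5225.
z* = 1.960, so margin of error = 1.960 × 1.5225 = 2.9841.
Difference in means = 84.6 − 86.2 = -1.6000.
-1.6000 ± 2.9841 → (-4.5841, 1.3841).
The interval (-4.5841, 1.3841) contains 0, so the difference is not significant.

not significant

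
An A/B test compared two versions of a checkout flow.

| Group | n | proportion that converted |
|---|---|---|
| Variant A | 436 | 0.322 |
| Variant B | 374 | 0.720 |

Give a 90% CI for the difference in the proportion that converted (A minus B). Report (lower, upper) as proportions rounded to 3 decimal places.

SE₁ = √(p̂₁(1−p̂₁)/n₁) = √(0.3220·0.6780/436) = 0.02238; SE₂ = √(0.7200·0.2800/374) = 0.02322.
Independent samples: SE of the difference = √(SE₁² + SE₂²) = √(0.0005008644 + 0.0005391684) = 0.03225.
z* for 90% confidence is 1.645, so the margin of error is 1.645 × 0.03225 = 0.05305.
Point estimate p̂₁ − p̂₂ = 0.3220 − 0.7200 = -0.3980.
-0.3980 ± 0.05305 → (-0.451, -0.345).

(-0.451, -0.345)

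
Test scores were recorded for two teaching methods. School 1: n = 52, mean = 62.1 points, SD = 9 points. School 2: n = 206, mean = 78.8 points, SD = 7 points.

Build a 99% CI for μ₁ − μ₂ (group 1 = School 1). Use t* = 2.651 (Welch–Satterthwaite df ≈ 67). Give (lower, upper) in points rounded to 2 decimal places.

(-20.25, -13.15)

SE₁ = s₁/√n₁ = 9/√52 = 1.2481; SE₂ = 7/√206 = 0.4877.
Independent samples, unequal variances: SE_diff = √(SE₁² + SE₂²) = √(1.55775361 + 0.23785129) = 1.3400.
t* = 2.651, so margin of error = 2.651 × 1.3400 = 3.5523.
Difference in means = 62.1 − 78.8 = -16.7000.
-16.7000 ± 3.5523 → (-20.25, -13.15).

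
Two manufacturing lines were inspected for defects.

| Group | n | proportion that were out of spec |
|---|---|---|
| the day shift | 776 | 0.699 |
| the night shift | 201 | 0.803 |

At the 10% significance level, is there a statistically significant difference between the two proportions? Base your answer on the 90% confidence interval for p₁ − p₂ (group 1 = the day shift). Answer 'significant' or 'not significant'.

Each SE is √(p̂(1−p̂)/n): √(0.6990·0.3010/776) = 0.01647 and √(0.8030·0.1970/201) = 0.02805.
SE(p̂₁ − p̂₂) = √(SE₁² + SE₂²) = √(0.0002712609 + 0.0007868025) = 0.03253, since the two samples are independent.
At 90% confidence z* = 1.645; margin = 1.645 × 0.03253 = 0.05351.
The difference is 0.6990 − 0.8030 = -0.1040, so the interval is -0.1040 ± 0.05351 = (-0.15751, -0.05049).
The interval (-0.15751, -0.05049) does not contain 0, so the difference is significant.

significant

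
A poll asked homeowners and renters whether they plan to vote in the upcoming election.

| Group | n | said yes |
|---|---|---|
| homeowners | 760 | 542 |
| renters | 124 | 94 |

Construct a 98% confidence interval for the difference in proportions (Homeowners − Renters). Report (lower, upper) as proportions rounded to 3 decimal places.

Sample proportions: 542/760 = 0.7132, 94/124 = 0.7581.
Each SE is √(p̂(1−p̂)/n): √(0.7132·0.2868/760) = 0.01641 and √(0.7581·0.2419/124) = 0.03846.
SE(p̂₁ − p̂₂) = √(SE₁² + SE₂²) = √(0.0002692881 + 0.0014791716) = 0.04181, since the two samples are independent.
At 98% confidence z* = 2.326; margin = 2.326 × 0.04181 = 0.09725.
The difference is 0.7132 − 0.7581 = -0.0449, so the interval is -0.0449 ± 0.09725 = (-0.142, 0.052).

(-0.142, 0.052)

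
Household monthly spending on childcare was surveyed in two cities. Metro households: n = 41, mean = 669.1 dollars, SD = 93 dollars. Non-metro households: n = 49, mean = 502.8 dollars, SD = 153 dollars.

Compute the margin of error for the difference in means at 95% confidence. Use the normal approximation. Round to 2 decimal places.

Per-group SEs: s₁/√n₁ = 93/√41 = 14.5242, s₂/√n₂ = 153/√49 = 21.8571.
Unpooled SE of the difference: √(210.95238564 + 477.73282041) = 26.2428.
Margin of error = z* · SE = 1.960 × 26.2428 = 51.4359.

51.44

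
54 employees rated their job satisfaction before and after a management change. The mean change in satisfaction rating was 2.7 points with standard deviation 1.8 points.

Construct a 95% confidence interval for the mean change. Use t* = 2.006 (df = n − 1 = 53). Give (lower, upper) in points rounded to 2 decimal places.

(2.21, 3.19)

This is a matched-pairs design, so SE = s_d/√n = 1.8/√54 = 0.2449.
Margin = 2.006 × 0.2449 = 0.4913; the interval is 2.7 ± 0.4913 = (2.21, 3.19).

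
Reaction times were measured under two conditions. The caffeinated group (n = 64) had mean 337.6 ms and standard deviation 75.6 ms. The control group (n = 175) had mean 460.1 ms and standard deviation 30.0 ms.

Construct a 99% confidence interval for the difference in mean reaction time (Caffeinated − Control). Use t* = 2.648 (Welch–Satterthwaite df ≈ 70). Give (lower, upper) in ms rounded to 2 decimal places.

(-148.23, -96.77)

SE₁ = s₁/√n₁ = 75.6/√64 = 9.4500; SE₂ = 30.0/√175 = 2.2678.
Independent samples, unequal variances: SE_diff = √(SE₁² + SE₂²) = √(89.3025 + 5.14291684) = 9.7183.
t* = 2.648, so margin of error = 2.648 × 9.7183 = 25.7341.
Difference in means = 337.6 − 460.1 = -122.5000.
-122.5000 ± 25.7341 → (-148.23, -96.77).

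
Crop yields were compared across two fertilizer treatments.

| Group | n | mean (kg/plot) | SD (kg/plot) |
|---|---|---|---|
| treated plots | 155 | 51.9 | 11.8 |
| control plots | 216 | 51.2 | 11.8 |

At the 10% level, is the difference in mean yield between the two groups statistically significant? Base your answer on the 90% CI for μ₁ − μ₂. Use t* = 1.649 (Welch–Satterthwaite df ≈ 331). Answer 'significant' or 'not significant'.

Per-group SEs: s₁/√n₁ = 11.8/√155 = 0.9478, s₂/√n₂ = 11.8/√216 = 0.8029.
Unpooled SE of the difference: √(0.89832484 + 0.64464841) = 1.2422.
Margin of error = t* · SE = 1.649 × 1.2422 = 2.0484.
x̄₁ − x̄₂ = 51.9 − 51.2 = 0.7000.
CI: 0.7000 ± 2.0484 = (-1.3484, 2.7484).
The interval (-1.3484, 2.7484) contains 0, so the difference is not significant.

not significant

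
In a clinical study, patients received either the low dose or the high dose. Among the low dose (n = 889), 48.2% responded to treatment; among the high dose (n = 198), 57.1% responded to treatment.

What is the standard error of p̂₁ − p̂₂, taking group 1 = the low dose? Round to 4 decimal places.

0.0390

Each SE is √(p̂(1−p̂)/n): √(0.4820·0.5180/889) = 0.01676 and √(0.5710·0.4290/198) = 0.03517.
SE(p̂₁ − p̂₂) = √(SE₁² + SE₂²) = √(0.0002808976 + 0.0012369289) = 0.03896, since the two samples are independent.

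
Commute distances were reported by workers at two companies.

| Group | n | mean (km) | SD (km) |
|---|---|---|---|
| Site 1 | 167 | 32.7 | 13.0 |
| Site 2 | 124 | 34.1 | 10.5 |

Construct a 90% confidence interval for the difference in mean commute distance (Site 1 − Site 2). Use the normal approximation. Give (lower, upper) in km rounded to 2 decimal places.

SE₁ = s₁/√n₁ = 13.0/√167 = 1.0060; SE₂ = 10.5/√124 = 0.9429.
Independent samples, unequal variances: SE_diff = √(SE₁² + SE₂²) = √(1.012036 + 0.88906041) = 1.3788.
z* = 1.645, so margin of error = 1.645 × 1.3788 = 2.2681.
Difference in means = 32.7 − 34.1 = -1.4000.
-1.4000 ± 2.2681 → (-3.67, 0.87).

(-3.67, 0.87)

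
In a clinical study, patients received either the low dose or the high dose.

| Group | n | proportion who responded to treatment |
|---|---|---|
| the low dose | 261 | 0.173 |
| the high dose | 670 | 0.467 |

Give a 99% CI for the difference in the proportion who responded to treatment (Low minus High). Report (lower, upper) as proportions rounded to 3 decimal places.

(-0.372, -0.216)

The two standard errors are √(0.1730×0.8270/261) = 0.02341 and √(0.4670×0.5330/670) = 0.01927.
Because the samples are independent, SE_diff = √(0.02341² + 0.01927²) = 0.03032.
Using z* = 2.576 for 99%, ME = 2.576 × 0.03032 = 0.07810.
p̂₁ − p̂₂ = -0.2940; interval -0.2940 ± 0.07810 gives (-0.372, -0.216).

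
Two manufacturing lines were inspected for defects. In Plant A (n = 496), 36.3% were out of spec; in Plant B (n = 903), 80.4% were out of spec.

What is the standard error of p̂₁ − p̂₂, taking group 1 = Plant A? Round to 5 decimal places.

0.02531

The two standard errors are √(0.3630×0.6370/496) = 0.02159 and √(0.8040×0.1960/903) = 0.01321.
Because the samples are independent, SE_diff = √(0.02159² + 0.01321²) = 0.02531.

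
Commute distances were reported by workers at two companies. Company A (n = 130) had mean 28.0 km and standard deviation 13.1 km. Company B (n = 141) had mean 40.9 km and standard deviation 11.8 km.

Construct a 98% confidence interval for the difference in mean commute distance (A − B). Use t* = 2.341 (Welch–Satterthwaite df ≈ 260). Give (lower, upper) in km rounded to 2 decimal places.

Per-group SEs: s₁/√n₁ = 13.1/√130 = 1.1489, s₂/√n₂ = 11.8/√141 = 0.9937.
Unpooled SE of the difference: √(1.31997121 + 0.98743969) = 1.5190.
Margin of error = t* · SE = 2.341 × 1.5190 = 3.5560.
x̄₁ − x̄₂ = 28.0 − 40.9 = -12.9000.
CI: -12.9000 ± 3.5560 = (-16.46, -9.34).

(-16.46, -9.34)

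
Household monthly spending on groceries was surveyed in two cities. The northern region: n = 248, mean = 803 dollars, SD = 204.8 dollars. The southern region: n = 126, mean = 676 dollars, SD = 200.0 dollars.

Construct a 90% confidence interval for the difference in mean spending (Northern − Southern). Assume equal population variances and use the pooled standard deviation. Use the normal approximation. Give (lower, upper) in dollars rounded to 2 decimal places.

Pooled variance s_p² = [247·204.8² + 125·200.0²] / (248+126−2) = 41290.1368, so s_p = 203.1997.
SE_diff = s_p·√(1/n₁ + 1/n₂) = 203.1997·√(1/248 + 1/126) = 22.2304.
z* = 1.645; margin = 1.645 × 22.2304 = 36.5690.
Difference = 803 − 676 = 127.0000.
127.0000 ± 36.5690 → (90.43, 163.57).

(90.43, 163.57)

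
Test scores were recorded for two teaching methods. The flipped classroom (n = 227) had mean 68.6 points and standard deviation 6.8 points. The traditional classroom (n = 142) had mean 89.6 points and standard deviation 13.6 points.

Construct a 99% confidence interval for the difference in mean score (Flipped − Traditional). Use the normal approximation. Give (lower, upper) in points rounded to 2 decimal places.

Standard errors of each mean: 6.8/√227 = 0.4513 and 13.6/√142 = 1.1413.
SE(x̄₁ − x̄₂) = √(0.4513² + 1.1413²) = 1.2273 for independent samples with unequal variances.
With z* = 2.576, the margin is 2.576 × 1.2273 = 3.1615.
x̄₁ − x̄₂ = 68.6 − 89.6 = -21.0000; the interval is -21.0000 ± 3.1615 = (-24.16, -17.84).

(-24.16, -17.84)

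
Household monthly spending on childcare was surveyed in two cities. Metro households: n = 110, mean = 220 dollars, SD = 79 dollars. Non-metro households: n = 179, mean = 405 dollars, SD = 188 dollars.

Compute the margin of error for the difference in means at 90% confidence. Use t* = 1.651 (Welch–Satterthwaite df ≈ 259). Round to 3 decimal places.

Per-group SEs: s₁/√n₁ = 79/√110 = 7.5324, s₂/√n₂ = 188/√179 = 14.0518.
Unpooled SE of the difference: √(56.73704976 + 197.45308324) = 15.9433.
Margin of error = t* · SE = 1.651 × 15.9433 = 26.3224.

26.322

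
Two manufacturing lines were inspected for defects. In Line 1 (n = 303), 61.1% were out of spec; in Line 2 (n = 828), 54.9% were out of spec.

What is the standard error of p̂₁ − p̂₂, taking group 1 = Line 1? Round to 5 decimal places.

SE₁ = √(p̂₁(1−p̂₁)/n₁) = √(0.6110·0.3890/303) = 0.02801; SE₂ = √(0.5490·0.4510/828) = 0.01729.
Independent samples: SE of the difference = √(SE₁² + SE₂²) = √(0.0007845601 + 0.0002989441) = 0.03292.

0.03292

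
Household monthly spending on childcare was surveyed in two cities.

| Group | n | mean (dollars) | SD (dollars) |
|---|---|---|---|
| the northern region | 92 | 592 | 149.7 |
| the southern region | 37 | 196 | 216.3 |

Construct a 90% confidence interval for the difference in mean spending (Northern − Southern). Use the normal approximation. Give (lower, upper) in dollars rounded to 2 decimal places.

Per-group SEs: s₁/√n₁ = 149.7/√92 = 15.6073, s₂/√n₂ = 216.3/√37 = 35.5595.
Unpooled SE of the difference: √(243.58781329 + 1264.47804025) = 38.8338.
Margin of error = z* · SE = 1.645 × 38.8338 = 63.8816.
x̄₁ − x̄₂ = 592 − 196 = 396.0000.
CI: 396.0000 ± 63.8816 = (332.12, 459.88).

(332.12, 459.88)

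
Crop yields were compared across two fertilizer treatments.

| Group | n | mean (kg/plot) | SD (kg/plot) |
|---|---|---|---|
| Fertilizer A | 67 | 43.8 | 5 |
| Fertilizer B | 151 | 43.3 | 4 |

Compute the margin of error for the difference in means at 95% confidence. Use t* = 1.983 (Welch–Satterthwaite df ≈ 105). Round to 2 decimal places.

1.37

Per-group SEs: s₁/√n₁ = 5/√67 = 0.6108, s₂/√n₂ = 4/√151 = 0.3255.
Unpooled SE of the difference: √(0.37307664 + 0.10595025) = 0.6921.
Margin of error = t* · SE = 1.983 × 0.6921 = 1.3724.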